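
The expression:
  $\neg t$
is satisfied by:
  {t: False}


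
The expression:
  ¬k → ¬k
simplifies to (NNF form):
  True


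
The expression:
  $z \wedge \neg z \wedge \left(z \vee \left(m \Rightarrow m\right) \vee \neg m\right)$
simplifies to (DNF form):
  $\text{False}$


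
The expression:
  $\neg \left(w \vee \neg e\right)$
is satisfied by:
  {e: True, w: False}


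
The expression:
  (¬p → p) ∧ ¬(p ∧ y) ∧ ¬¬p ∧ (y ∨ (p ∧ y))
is never true.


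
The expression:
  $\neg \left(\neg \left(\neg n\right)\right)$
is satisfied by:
  {n: False}


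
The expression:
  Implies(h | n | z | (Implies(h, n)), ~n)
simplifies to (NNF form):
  ~n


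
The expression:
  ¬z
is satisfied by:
  {z: False}


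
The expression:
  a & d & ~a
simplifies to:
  False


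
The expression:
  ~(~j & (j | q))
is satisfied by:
  {j: True, q: False}
  {q: False, j: False}
  {q: True, j: True}


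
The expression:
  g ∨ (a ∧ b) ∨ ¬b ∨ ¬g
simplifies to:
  True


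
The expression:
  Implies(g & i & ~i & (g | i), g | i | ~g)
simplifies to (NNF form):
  True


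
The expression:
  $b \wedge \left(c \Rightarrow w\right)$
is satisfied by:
  {w: True, b: True, c: False}
  {b: True, c: False, w: False}
  {w: True, c: True, b: True}


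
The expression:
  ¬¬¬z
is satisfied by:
  {z: False}


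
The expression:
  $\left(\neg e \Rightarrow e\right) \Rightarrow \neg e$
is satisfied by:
  {e: False}


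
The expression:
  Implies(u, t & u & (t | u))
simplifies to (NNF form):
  t | ~u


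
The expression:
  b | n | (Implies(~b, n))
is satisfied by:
  {n: True, b: True}
  {n: True, b: False}
  {b: True, n: False}


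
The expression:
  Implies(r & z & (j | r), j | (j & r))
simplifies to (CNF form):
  j | ~r | ~z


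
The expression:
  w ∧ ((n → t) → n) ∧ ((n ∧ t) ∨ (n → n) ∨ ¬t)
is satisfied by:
  {w: True, n: True}


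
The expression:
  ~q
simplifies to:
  ~q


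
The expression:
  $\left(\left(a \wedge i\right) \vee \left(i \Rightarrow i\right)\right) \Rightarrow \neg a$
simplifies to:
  $\neg a$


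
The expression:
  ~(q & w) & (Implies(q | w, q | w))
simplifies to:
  ~q | ~w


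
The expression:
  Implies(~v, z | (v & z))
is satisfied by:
  {z: True, v: True}
  {z: True, v: False}
  {v: True, z: False}


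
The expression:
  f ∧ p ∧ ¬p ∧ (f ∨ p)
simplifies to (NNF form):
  False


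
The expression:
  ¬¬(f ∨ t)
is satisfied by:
  {t: True, f: True}
  {t: True, f: False}
  {f: True, t: False}


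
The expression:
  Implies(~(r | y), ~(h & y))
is always true.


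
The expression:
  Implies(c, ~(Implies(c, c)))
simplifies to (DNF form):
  ~c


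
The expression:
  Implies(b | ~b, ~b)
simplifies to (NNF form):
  ~b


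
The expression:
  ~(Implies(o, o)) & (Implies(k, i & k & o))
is never true.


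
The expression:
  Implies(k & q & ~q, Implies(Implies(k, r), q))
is always true.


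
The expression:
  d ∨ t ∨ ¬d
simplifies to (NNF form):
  True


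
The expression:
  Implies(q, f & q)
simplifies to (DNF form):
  f | ~q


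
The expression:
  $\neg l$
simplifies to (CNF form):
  $\neg l$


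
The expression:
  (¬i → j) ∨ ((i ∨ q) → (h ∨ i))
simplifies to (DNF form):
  h ∨ i ∨ j ∨ ¬q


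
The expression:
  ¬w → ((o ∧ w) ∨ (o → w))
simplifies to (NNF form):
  w ∨ ¬o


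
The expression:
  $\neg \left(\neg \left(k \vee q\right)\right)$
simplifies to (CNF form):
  $k \vee q$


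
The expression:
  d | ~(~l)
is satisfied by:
  {d: True, l: True}
  {d: True, l: False}
  {l: True, d: False}


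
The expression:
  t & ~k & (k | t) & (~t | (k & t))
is never true.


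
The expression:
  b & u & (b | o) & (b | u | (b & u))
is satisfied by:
  {u: True, b: True}


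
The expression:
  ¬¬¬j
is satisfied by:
  {j: False}


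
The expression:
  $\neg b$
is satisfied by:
  {b: False}


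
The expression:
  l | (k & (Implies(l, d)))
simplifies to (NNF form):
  k | l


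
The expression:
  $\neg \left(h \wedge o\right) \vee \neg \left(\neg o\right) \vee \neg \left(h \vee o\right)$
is always true.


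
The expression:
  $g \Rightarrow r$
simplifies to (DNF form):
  $r \vee \neg g$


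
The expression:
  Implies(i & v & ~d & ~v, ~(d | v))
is always true.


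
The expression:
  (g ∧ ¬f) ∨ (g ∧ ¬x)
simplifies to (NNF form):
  g ∧ (¬f ∨ ¬x)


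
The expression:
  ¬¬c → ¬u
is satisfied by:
  {u: False, c: False}
  {c: True, u: False}
  {u: True, c: False}


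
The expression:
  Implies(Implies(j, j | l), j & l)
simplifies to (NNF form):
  j & l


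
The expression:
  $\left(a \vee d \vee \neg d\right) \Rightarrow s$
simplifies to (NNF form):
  $s$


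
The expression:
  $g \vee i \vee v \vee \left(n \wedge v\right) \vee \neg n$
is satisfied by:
  {i: True, v: True, g: True, n: False}
  {i: True, v: True, g: False, n: False}
  {i: True, g: True, v: False, n: False}
  {i: True, g: False, v: False, n: False}
  {v: True, g: True, i: False, n: False}
  {v: True, i: False, g: False, n: False}
  {v: False, g: True, i: False, n: False}
  {v: False, i: False, g: False, n: False}
  {i: True, n: True, v: True, g: True}
  {i: True, n: True, v: True, g: False}
  {i: True, n: True, g: True, v: False}
  {i: True, n: True, g: False, v: False}
  {n: True, v: True, g: True, i: False}
  {n: True, v: True, g: False, i: False}
  {n: True, g: True, v: False, i: False}


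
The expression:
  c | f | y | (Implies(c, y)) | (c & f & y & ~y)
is always true.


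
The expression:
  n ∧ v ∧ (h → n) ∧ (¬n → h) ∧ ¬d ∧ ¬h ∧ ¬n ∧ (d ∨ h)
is never true.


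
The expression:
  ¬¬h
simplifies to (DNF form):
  h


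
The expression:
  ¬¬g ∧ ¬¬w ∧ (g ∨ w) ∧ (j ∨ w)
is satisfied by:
  {w: True, g: True}


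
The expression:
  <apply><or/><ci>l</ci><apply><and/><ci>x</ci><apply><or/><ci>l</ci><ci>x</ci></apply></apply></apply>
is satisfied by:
  {x: True, l: True}
  {x: True, l: False}
  {l: True, x: False}


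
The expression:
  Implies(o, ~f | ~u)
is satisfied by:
  {u: False, o: False, f: False}
  {f: True, u: False, o: False}
  {o: True, u: False, f: False}
  {f: True, o: True, u: False}
  {u: True, f: False, o: False}
  {f: True, u: True, o: False}
  {o: True, u: True, f: False}


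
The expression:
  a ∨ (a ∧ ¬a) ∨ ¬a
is always true.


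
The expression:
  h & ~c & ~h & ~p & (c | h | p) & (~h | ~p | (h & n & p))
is never true.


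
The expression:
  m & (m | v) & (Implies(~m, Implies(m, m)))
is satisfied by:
  {m: True}


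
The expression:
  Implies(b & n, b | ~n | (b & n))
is always true.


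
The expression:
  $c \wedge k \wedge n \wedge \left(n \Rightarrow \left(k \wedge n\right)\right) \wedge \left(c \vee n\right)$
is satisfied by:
  {c: True, n: True, k: True}


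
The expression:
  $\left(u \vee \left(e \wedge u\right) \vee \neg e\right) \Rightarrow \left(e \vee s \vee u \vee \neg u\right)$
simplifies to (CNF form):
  $\text{True}$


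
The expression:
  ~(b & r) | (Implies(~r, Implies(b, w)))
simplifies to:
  True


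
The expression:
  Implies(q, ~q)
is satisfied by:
  {q: False}


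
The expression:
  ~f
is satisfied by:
  {f: False}


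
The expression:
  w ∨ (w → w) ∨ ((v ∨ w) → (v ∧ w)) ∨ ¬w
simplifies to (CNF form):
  True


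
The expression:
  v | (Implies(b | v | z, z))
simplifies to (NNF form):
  v | z | ~b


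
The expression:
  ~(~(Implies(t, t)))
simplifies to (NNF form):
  True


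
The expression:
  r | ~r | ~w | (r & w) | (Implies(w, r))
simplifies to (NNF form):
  True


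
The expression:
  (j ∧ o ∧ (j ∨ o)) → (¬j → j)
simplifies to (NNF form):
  True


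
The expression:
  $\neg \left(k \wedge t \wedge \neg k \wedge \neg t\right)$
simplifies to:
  $\text{True}$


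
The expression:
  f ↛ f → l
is always true.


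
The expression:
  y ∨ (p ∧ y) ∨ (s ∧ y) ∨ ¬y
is always true.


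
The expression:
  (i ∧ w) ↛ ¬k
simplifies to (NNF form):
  i ∧ k ∧ w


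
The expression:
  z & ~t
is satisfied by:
  {z: True, t: False}


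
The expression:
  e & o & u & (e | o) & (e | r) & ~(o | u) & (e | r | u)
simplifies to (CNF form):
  False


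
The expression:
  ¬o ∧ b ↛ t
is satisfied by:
  {b: True, o: False, t: False}


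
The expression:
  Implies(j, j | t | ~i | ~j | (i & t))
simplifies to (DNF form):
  True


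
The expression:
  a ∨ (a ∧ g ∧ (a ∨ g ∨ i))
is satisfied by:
  {a: True}


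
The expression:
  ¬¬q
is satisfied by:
  {q: True}


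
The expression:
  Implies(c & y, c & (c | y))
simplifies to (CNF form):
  True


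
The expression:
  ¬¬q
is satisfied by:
  {q: True}


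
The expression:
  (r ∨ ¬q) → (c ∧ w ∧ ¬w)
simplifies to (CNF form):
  q ∧ ¬r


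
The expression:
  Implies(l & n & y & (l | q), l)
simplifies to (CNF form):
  True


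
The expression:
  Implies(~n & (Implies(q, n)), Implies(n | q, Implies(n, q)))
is always true.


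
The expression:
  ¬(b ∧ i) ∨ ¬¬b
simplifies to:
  True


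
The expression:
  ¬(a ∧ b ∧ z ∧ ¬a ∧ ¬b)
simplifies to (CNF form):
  True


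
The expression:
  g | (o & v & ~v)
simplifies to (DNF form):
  g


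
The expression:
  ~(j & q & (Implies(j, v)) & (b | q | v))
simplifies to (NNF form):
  ~j | ~q | ~v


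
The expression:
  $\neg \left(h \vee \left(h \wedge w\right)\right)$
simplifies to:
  $\neg h$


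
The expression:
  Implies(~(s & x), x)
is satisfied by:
  {x: True}


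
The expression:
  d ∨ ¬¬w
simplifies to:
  d ∨ w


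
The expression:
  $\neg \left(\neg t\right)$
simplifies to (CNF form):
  $t$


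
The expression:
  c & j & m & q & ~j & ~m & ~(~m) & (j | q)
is never true.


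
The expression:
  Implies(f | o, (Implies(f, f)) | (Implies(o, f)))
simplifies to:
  True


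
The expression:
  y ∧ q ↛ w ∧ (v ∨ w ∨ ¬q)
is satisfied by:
  {v: True, y: True, q: True, w: False}


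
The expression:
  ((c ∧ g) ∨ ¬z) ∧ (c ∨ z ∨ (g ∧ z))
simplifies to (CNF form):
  c ∧ (g ∨ ¬z)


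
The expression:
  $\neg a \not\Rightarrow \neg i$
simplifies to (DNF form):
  $i \wedge \neg a$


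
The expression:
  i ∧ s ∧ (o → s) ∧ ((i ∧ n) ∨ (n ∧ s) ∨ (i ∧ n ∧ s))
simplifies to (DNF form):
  i ∧ n ∧ s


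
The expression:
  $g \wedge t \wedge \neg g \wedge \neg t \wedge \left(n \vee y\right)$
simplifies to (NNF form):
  $\text{False}$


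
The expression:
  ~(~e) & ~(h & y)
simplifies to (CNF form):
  e & (~h | ~y)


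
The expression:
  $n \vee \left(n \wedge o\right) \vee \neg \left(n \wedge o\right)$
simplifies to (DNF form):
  $\text{True}$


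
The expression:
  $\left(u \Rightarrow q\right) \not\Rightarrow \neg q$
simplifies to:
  $q$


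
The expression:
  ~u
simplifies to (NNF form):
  ~u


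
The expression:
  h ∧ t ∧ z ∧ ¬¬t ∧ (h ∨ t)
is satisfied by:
  {t: True, z: True, h: True}


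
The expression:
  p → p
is always true.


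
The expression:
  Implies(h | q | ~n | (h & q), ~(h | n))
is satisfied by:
  {q: False, h: False, n: False}
  {n: True, q: False, h: False}
  {q: True, n: False, h: False}


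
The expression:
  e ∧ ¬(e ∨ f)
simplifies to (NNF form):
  False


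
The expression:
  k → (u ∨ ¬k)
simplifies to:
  u ∨ ¬k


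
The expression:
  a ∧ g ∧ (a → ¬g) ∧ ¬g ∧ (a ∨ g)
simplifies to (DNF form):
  False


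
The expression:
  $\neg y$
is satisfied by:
  {y: False}


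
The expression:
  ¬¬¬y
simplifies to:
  ¬y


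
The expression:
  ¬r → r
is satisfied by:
  {r: True}


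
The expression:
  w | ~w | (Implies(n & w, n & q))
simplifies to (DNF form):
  True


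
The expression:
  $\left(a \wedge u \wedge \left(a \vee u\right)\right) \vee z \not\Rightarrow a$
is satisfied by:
  {u: True, z: True, a: False}
  {z: True, a: False, u: False}
  {a: True, u: True, z: True}
  {a: True, u: True, z: False}


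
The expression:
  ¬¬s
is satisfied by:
  {s: True}


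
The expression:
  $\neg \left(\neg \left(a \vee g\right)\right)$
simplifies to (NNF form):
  $a \vee g$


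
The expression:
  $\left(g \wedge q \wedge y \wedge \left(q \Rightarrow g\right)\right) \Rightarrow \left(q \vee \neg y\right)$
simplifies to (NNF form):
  $\text{True}$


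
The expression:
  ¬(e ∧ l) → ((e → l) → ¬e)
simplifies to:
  True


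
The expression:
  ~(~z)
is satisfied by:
  {z: True}


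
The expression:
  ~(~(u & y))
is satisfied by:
  {u: True, y: True}


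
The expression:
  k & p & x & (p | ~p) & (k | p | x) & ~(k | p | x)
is never true.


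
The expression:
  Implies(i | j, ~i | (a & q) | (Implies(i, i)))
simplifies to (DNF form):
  True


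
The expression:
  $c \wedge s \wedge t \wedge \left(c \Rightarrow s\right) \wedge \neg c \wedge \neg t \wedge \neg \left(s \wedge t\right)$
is never true.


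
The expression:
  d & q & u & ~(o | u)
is never true.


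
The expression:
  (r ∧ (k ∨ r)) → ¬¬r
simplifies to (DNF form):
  True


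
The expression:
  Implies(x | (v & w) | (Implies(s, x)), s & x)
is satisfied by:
  {x: True, s: True, w: False, v: False}
  {s: True, x: False, w: False, v: False}
  {x: True, v: True, s: True, w: False}
  {v: True, s: True, x: False, w: False}
  {x: True, w: True, s: True, v: False}
  {w: True, s: True, v: False, x: False}
  {x: True, v: True, w: True, s: True}


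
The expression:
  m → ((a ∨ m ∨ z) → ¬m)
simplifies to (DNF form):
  ¬m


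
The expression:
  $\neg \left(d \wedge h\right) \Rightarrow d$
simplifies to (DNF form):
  $d$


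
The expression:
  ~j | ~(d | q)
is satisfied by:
  {q: False, j: False, d: False}
  {d: True, q: False, j: False}
  {q: True, d: False, j: False}
  {d: True, q: True, j: False}
  {j: True, d: False, q: False}


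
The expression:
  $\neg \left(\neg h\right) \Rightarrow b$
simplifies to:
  $b \vee \neg h$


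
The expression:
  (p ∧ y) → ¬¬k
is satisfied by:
  {k: True, p: False, y: False}
  {p: False, y: False, k: False}
  {y: True, k: True, p: False}
  {y: True, p: False, k: False}
  {k: True, p: True, y: False}
  {p: True, k: False, y: False}
  {y: True, p: True, k: True}


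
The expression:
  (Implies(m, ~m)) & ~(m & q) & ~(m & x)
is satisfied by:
  {m: False}


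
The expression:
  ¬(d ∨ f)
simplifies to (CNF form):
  ¬d ∧ ¬f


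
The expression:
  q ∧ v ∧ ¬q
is never true.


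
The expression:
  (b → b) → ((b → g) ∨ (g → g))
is always true.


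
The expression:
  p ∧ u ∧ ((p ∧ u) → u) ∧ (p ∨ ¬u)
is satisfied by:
  {p: True, u: True}


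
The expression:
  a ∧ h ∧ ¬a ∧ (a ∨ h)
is never true.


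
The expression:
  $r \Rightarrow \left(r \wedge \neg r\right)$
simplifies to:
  $\neg r$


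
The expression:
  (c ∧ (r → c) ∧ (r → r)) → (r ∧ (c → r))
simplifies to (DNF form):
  r ∨ ¬c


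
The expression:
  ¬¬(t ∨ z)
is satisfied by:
  {t: True, z: True}
  {t: True, z: False}
  {z: True, t: False}


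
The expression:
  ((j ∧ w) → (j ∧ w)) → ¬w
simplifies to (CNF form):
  ¬w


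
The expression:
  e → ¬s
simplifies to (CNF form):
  ¬e ∨ ¬s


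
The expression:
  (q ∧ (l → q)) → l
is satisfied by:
  {l: True, q: False}
  {q: False, l: False}
  {q: True, l: True}


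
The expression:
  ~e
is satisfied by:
  {e: False}


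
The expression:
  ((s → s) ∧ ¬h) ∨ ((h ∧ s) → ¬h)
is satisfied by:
  {s: False, h: False}
  {h: True, s: False}
  {s: True, h: False}


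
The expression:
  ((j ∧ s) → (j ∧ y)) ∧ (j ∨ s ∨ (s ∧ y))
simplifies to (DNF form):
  (j ∧ ¬s) ∨ (s ∧ y) ∨ (s ∧ ¬j)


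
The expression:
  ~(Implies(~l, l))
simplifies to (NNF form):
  ~l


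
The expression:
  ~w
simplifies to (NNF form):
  ~w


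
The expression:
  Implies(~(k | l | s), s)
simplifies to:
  k | l | s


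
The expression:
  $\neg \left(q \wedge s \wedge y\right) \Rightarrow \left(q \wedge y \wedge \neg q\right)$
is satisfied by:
  {s: True, y: True, q: True}


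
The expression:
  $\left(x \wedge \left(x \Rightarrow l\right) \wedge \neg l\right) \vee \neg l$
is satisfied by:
  {l: False}


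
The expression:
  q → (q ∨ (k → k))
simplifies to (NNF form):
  True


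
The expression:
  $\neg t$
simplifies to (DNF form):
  $\neg t$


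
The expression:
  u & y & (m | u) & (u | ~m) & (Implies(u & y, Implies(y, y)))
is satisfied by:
  {u: True, y: True}


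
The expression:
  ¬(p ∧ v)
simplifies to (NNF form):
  ¬p ∨ ¬v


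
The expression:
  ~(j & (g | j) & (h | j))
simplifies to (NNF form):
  ~j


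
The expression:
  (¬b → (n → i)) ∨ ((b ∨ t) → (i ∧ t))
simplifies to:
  b ∨ i ∨ ¬n ∨ ¬t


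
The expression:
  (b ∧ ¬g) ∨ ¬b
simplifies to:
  ¬b ∨ ¬g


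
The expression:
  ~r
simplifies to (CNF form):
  ~r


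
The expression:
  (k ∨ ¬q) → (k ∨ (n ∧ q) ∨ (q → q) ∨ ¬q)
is always true.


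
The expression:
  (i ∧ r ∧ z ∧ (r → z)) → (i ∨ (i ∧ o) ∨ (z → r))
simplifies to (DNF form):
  True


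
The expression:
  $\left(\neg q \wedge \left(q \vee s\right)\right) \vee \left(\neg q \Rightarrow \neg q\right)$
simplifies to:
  $\text{True}$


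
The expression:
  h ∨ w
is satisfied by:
  {h: True, w: True}
  {h: True, w: False}
  {w: True, h: False}


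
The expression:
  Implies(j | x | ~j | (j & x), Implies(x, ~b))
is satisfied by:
  {x: False, b: False}
  {b: True, x: False}
  {x: True, b: False}


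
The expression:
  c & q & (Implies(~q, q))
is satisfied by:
  {c: True, q: True}


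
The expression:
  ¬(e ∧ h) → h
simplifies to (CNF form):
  h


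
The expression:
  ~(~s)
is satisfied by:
  {s: True}


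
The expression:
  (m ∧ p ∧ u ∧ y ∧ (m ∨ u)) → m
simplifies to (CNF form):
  True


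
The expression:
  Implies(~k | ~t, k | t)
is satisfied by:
  {k: True, t: True}
  {k: True, t: False}
  {t: True, k: False}


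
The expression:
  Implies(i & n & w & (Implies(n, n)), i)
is always true.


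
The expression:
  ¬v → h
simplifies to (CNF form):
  h ∨ v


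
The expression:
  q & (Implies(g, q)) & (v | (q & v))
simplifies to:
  q & v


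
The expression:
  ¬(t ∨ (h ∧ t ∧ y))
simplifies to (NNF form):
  ¬t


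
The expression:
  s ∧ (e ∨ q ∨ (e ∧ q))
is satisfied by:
  {q: True, e: True, s: True}
  {q: True, s: True, e: False}
  {e: True, s: True, q: False}


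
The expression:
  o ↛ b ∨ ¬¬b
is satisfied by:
  {b: True, o: True}
  {b: True, o: False}
  {o: True, b: False}


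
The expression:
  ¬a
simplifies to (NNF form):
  ¬a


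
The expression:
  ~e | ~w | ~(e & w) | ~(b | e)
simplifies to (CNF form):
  ~e | ~w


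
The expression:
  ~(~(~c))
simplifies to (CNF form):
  ~c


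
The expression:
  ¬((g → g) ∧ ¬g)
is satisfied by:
  {g: True}


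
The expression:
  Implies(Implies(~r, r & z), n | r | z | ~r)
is always true.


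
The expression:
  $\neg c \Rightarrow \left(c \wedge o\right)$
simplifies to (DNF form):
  $c$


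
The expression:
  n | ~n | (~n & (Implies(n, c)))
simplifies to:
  True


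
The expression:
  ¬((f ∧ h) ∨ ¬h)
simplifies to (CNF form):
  h ∧ ¬f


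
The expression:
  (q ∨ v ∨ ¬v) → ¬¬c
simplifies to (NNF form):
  c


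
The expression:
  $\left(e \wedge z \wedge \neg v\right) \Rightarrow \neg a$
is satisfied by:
  {v: True, e: False, z: False, a: False}
  {a: False, e: False, v: False, z: False}
  {a: True, v: True, e: False, z: False}
  {a: True, e: False, v: False, z: False}
  {z: True, v: True, a: False, e: False}
  {z: True, a: False, e: False, v: False}
  {z: True, a: True, v: True, e: False}
  {z: True, a: True, e: False, v: False}
  {v: True, e: True, z: False, a: False}
  {e: True, z: False, v: False, a: False}
  {a: True, e: True, v: True, z: False}
  {a: True, e: True, z: False, v: False}
  {v: True, e: True, z: True, a: False}
  {e: True, z: True, a: False, v: False}
  {a: True, e: True, z: True, v: True}


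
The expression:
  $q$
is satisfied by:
  {q: True}


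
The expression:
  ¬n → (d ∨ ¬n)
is always true.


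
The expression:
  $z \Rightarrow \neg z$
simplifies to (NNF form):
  $\neg z$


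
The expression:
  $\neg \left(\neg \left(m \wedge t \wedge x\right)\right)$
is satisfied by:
  {t: True, m: True, x: True}


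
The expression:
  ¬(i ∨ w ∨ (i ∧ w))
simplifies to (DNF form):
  ¬i ∧ ¬w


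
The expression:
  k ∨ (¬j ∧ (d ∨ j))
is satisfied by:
  {k: True, d: True, j: False}
  {k: True, d: False, j: False}
  {j: True, k: True, d: True}
  {j: True, k: True, d: False}
  {d: True, j: False, k: False}


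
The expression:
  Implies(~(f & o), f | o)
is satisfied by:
  {o: True, f: True}
  {o: True, f: False}
  {f: True, o: False}


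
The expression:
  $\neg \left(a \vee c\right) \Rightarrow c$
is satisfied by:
  {a: True, c: True}
  {a: True, c: False}
  {c: True, a: False}


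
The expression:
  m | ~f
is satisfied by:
  {m: True, f: False}
  {f: False, m: False}
  {f: True, m: True}


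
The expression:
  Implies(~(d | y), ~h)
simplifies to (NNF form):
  d | y | ~h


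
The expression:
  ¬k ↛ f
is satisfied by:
  {f: True, k: False}
  {k: False, f: False}
  {k: True, f: True}


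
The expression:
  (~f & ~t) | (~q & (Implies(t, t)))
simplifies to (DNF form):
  ~q | (~f & ~t)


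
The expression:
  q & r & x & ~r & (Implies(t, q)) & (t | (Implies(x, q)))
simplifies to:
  False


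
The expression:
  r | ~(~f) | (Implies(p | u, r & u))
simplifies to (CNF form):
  (f | r | ~p) & (f | r | ~u)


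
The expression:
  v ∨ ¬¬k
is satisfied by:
  {k: True, v: True}
  {k: True, v: False}
  {v: True, k: False}


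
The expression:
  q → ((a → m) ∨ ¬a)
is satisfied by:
  {m: True, q: False, a: False}
  {q: False, a: False, m: False}
  {a: True, m: True, q: False}
  {a: True, q: False, m: False}
  {m: True, q: True, a: False}
  {q: True, m: False, a: False}
  {a: True, q: True, m: True}


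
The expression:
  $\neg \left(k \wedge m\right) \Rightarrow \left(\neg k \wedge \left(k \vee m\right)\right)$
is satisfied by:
  {m: True}


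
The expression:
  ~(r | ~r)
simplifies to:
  False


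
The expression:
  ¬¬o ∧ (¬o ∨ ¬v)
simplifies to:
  o ∧ ¬v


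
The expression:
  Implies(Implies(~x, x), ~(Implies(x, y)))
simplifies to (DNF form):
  ~x | ~y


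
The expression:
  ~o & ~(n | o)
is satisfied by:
  {n: False, o: False}


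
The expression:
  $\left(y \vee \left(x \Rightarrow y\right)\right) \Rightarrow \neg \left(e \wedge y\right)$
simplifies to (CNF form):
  $\neg e \vee \neg y$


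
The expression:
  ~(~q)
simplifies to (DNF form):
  q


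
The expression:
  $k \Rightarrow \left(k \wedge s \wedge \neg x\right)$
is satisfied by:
  {s: True, x: False, k: False}
  {x: False, k: False, s: False}
  {s: True, x: True, k: False}
  {x: True, s: False, k: False}
  {k: True, s: True, x: False}


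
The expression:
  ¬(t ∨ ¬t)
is never true.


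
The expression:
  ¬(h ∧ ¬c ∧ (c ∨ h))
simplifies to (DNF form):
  c ∨ ¬h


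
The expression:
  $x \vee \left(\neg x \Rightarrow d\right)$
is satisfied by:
  {x: True, d: True}
  {x: True, d: False}
  {d: True, x: False}


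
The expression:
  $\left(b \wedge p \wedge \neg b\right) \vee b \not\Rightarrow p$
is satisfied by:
  {b: True, p: False}


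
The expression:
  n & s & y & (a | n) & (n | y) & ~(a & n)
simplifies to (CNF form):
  n & s & y & ~a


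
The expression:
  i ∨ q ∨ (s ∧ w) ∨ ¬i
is always true.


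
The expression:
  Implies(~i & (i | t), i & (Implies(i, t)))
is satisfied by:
  {i: True, t: False}
  {t: False, i: False}
  {t: True, i: True}


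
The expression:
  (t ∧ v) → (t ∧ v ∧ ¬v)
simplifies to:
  ¬t ∨ ¬v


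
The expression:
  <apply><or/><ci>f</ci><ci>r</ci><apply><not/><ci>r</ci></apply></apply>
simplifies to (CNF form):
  <true/>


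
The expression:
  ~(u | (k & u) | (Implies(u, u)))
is never true.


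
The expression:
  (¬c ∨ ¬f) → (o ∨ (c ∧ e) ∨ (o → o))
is always true.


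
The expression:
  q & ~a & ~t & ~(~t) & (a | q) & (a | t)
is never true.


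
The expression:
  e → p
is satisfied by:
  {p: True, e: False}
  {e: False, p: False}
  {e: True, p: True}


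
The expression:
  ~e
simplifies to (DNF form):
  ~e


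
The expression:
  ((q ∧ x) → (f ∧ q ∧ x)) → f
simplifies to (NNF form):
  f ∨ (q ∧ x)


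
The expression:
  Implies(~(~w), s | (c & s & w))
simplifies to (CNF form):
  s | ~w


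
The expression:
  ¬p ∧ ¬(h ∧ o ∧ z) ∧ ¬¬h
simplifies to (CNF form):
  h ∧ ¬p ∧ (¬o ∨ ¬z)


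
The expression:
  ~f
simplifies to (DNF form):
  ~f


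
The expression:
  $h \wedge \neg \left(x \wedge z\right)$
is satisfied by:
  {h: True, z: False, x: False}
  {h: True, x: True, z: False}
  {h: True, z: True, x: False}


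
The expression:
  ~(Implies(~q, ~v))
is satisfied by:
  {v: True, q: False}


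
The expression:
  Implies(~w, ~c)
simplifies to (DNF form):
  w | ~c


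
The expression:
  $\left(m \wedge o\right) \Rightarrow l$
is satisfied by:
  {l: True, o: False, m: False}
  {o: False, m: False, l: False}
  {l: True, m: True, o: False}
  {m: True, o: False, l: False}
  {l: True, o: True, m: False}
  {o: True, l: False, m: False}
  {l: True, m: True, o: True}


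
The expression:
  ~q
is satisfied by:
  {q: False}


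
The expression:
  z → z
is always true.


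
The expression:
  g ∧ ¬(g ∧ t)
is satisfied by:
  {g: True, t: False}


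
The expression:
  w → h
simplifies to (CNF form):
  h ∨ ¬w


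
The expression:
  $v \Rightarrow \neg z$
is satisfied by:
  {v: False, z: False}
  {z: True, v: False}
  {v: True, z: False}


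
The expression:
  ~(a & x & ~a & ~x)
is always true.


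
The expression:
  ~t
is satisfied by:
  {t: False}


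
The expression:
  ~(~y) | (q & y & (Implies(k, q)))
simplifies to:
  y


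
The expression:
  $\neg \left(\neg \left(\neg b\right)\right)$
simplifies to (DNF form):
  $\neg b$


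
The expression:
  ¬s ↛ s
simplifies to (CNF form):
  ¬s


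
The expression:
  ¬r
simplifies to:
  ¬r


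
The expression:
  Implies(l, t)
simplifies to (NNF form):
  t | ~l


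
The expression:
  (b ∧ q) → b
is always true.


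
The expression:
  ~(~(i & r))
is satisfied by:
  {r: True, i: True}


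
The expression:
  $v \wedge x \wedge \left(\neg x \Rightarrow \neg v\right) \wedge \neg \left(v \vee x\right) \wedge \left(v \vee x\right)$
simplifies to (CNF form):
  $\text{False}$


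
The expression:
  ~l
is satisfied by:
  {l: False}


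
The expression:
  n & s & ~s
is never true.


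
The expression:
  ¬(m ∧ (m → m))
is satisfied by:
  {m: False}


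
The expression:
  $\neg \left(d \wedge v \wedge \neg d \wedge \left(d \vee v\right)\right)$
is always true.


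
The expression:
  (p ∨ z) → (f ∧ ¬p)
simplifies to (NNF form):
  ¬p ∧ (f ∨ ¬z)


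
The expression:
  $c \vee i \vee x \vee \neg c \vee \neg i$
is always true.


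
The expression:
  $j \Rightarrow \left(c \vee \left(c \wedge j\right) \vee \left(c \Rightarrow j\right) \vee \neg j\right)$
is always true.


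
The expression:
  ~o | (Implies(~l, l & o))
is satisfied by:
  {l: True, o: False}
  {o: False, l: False}
  {o: True, l: True}


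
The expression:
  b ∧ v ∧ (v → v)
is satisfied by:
  {b: True, v: True}


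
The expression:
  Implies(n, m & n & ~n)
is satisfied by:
  {n: False}


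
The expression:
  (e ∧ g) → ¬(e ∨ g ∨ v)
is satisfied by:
  {g: False, e: False}
  {e: True, g: False}
  {g: True, e: False}


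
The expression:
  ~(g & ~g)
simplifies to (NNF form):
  True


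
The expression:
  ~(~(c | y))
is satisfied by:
  {y: True, c: True}
  {y: True, c: False}
  {c: True, y: False}


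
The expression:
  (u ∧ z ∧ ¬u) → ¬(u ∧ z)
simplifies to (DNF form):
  True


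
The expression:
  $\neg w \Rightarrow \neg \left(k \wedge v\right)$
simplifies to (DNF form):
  $w \vee \neg k \vee \neg v$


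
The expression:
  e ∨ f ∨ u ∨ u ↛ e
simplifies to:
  e ∨ f ∨ u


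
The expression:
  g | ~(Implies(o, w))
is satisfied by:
  {g: True, o: True, w: False}
  {g: True, o: False, w: False}
  {g: True, w: True, o: True}
  {g: True, w: True, o: False}
  {o: True, w: False, g: False}


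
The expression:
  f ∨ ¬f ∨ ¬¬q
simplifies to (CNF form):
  True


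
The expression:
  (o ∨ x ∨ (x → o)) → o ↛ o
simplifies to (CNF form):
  False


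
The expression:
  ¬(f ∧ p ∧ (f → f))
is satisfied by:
  {p: False, f: False}
  {f: True, p: False}
  {p: True, f: False}


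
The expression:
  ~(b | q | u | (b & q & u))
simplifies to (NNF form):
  ~b & ~q & ~u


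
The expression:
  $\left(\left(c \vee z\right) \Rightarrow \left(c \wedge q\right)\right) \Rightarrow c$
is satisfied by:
  {z: True, c: True}
  {z: True, c: False}
  {c: True, z: False}


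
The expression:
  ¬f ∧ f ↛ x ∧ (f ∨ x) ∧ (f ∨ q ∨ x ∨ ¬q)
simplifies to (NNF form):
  False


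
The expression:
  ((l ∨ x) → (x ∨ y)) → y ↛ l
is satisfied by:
  {y: True, x: False, l: False}
  {y: True, x: True, l: False}
  {l: True, x: False, y: False}


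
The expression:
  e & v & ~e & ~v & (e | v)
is never true.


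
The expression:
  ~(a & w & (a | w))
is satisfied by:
  {w: False, a: False}
  {a: True, w: False}
  {w: True, a: False}


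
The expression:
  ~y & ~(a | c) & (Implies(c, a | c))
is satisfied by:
  {y: False, a: False, c: False}


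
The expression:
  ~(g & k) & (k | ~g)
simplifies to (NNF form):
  ~g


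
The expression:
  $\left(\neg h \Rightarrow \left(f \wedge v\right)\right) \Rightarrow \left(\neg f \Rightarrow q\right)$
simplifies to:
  $f \vee q \vee \neg h$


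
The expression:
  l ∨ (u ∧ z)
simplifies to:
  l ∨ (u ∧ z)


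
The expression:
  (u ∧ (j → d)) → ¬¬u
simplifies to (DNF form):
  True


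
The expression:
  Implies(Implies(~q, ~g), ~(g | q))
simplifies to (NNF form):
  ~q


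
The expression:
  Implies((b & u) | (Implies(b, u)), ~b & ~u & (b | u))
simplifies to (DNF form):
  b & ~u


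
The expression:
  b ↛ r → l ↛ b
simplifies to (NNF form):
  r ∨ ¬b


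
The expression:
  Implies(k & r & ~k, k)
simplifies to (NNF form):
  True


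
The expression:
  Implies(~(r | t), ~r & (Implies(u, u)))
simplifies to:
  True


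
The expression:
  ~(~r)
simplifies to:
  r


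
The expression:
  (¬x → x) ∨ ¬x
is always true.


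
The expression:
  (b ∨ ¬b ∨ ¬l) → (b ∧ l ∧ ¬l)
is never true.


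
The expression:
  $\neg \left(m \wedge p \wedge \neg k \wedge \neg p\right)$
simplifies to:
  $\text{True}$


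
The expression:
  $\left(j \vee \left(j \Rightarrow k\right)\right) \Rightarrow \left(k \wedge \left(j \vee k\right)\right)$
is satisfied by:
  {k: True}


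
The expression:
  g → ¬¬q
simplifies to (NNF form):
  q ∨ ¬g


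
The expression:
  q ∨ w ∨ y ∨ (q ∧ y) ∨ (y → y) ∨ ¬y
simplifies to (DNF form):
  True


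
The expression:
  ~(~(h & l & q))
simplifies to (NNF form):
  h & l & q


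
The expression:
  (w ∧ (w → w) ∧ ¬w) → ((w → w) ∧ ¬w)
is always true.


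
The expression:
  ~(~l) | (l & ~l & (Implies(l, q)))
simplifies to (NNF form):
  l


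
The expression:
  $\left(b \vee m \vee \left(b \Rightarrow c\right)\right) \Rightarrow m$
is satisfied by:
  {m: True}


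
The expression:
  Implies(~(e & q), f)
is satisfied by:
  {e: True, f: True, q: True}
  {e: True, f: True, q: False}
  {f: True, q: True, e: False}
  {f: True, q: False, e: False}
  {e: True, q: True, f: False}


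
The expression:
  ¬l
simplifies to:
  ¬l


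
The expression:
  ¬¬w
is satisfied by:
  {w: True}


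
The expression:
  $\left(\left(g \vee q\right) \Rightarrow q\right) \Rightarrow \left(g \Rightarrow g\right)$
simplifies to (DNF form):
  $\text{True}$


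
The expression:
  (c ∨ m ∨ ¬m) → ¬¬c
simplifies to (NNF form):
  c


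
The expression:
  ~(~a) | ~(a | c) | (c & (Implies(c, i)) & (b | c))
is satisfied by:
  {i: True, a: True, c: False}
  {i: True, c: False, a: False}
  {a: True, c: False, i: False}
  {a: False, c: False, i: False}
  {i: True, a: True, c: True}
  {i: True, c: True, a: False}
  {a: True, c: True, i: False}


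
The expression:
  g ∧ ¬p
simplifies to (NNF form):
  g ∧ ¬p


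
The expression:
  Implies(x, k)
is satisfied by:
  {k: True, x: False}
  {x: False, k: False}
  {x: True, k: True}


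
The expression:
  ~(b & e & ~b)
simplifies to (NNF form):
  True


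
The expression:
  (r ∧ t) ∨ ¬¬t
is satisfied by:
  {t: True}


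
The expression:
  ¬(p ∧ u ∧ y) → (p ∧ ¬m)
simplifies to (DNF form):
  (p ∧ ¬m) ∨ (p ∧ u ∧ y) ∨ (p ∧ u ∧ ¬m) ∨ (p ∧ y ∧ ¬m)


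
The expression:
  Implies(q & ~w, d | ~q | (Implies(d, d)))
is always true.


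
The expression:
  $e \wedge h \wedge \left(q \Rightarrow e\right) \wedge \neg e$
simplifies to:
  $\text{False}$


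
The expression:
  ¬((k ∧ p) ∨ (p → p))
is never true.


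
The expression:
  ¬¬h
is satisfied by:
  {h: True}


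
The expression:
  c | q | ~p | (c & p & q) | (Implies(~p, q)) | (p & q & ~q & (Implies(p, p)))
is always true.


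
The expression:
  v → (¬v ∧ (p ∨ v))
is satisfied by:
  {v: False}


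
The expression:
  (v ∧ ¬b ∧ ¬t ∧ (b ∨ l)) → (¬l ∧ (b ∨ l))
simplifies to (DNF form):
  b ∨ t ∨ ¬l ∨ ¬v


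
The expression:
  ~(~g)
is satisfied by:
  {g: True}


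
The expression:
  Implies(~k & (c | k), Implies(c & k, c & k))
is always true.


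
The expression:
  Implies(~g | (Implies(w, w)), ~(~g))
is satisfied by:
  {g: True}


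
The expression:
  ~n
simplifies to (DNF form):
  ~n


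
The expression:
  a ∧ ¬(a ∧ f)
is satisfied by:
  {a: True, f: False}


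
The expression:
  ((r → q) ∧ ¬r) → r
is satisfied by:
  {r: True}


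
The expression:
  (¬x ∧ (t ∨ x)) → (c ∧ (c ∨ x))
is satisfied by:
  {x: True, c: True, t: False}
  {x: True, c: False, t: False}
  {c: True, x: False, t: False}
  {x: False, c: False, t: False}
  {x: True, t: True, c: True}
  {x: True, t: True, c: False}
  {t: True, c: True, x: False}


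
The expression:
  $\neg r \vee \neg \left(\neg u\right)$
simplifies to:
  $u \vee \neg r$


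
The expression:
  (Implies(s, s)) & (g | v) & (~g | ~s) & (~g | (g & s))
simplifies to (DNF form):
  v & ~g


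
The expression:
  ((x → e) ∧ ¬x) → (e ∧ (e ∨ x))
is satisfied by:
  {x: True, e: True}
  {x: True, e: False}
  {e: True, x: False}


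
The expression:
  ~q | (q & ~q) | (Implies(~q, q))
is always true.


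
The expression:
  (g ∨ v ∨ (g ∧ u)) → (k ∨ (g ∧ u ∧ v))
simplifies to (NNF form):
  k ∨ (¬g ∧ ¬v) ∨ (g ∧ u ∧ v)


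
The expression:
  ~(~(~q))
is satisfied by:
  {q: False}


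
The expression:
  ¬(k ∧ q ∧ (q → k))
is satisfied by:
  {k: False, q: False}
  {q: True, k: False}
  {k: True, q: False}


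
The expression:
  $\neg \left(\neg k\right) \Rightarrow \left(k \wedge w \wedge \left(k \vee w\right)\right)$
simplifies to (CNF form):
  $w \vee \neg k$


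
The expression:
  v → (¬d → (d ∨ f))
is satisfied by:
  {d: True, f: True, v: False}
  {d: True, f: False, v: False}
  {f: True, d: False, v: False}
  {d: False, f: False, v: False}
  {d: True, v: True, f: True}
  {d: True, v: True, f: False}
  {v: True, f: True, d: False}


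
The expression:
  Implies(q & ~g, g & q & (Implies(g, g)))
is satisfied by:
  {g: True, q: False}
  {q: False, g: False}
  {q: True, g: True}


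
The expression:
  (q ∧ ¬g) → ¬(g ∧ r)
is always true.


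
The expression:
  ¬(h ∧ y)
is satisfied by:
  {h: False, y: False}
  {y: True, h: False}
  {h: True, y: False}


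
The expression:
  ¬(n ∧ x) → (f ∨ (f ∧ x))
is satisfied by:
  {n: True, f: True, x: True}
  {n: True, f: True, x: False}
  {f: True, x: True, n: False}
  {f: True, x: False, n: False}
  {n: True, x: True, f: False}


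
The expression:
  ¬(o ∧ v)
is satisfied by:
  {v: False, o: False}
  {o: True, v: False}
  {v: True, o: False}


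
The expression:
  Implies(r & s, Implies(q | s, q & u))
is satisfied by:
  {u: True, q: True, s: False, r: False}
  {u: True, q: False, s: False, r: False}
  {q: True, u: False, s: False, r: False}
  {u: False, q: False, s: False, r: False}
  {r: True, u: True, q: True, s: False}
  {r: True, u: True, q: False, s: False}
  {r: True, q: True, u: False, s: False}
  {r: True, q: False, u: False, s: False}
  {u: True, s: True, q: True, r: False}
  {u: True, s: True, q: False, r: False}
  {s: True, q: True, u: False, r: False}
  {s: True, u: False, q: False, r: False}
  {r: True, u: True, s: True, q: True}


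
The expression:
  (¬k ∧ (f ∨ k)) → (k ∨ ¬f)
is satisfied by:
  {k: True, f: False}
  {f: False, k: False}
  {f: True, k: True}


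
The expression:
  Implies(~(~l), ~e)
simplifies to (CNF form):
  ~e | ~l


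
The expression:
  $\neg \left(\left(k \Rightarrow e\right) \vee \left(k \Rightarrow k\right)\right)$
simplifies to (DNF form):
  $\text{False}$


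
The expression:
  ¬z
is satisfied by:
  {z: False}


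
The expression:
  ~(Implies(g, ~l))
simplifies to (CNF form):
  g & l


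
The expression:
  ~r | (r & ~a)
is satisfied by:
  {a: False, r: False}
  {r: True, a: False}
  {a: True, r: False}
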